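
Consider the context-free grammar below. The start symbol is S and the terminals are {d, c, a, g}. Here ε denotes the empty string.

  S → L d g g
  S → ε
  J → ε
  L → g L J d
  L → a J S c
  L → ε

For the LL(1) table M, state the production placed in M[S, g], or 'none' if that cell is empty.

FIRST(J): from J→ε we get {ε}. So FIRST(J) = {ε}.
FIRST(L): from L→g L J d we get {g}; from L→a J S c we get {a}; from L→ε we get {ε}. So FIRST(L) = {ε, a, g}.
FIRST(S): from S→L d g g we get {a, d, g}; from S→ε we get {ε}. So FIRST(S) = {ε, a, d, g}.
FOLLOW(S) includes $ since S is the start symbol.
FOLLOW(S): in L→a J S c, S is followed by c with FIRST {c}. Thus FOLLOW(S) = {$, c}.
For S → L d g g: FIRST(L d g g) = {a, d, g}, so it goes in M[S, t] for t ∈ {a, d, g}.
For S → ε: FIRST(ε) = {ε}, so it goes in M[S, t] for t ∈ {}; since ε ∈ FIRST, also for every t ∈ FOLLOW(S) = {$, c}.

S → L d g g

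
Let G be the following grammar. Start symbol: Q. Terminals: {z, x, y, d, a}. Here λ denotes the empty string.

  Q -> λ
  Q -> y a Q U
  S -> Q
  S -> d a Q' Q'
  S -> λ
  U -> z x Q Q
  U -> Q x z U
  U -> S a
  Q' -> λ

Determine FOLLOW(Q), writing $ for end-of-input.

FIRST(Q): from Q->λ we get {λ}; from Q->y a Q U we get {y}. So FIRST(Q) = {λ, y}.
FIRST(Q'): from Q'->λ we get {λ}. So FIRST(Q') = {λ}.
FIRST(S): from S->Q we get {λ, y}; from S->d a Q' Q' we get {d}; from S->λ we get {λ}. So FIRST(S) = {λ, d, y}.
FIRST(U): from U->z x Q Q we get {z}; from U->Q x z U we get {x, y}; from U->S a we get {a, d, y}. So FIRST(U) = {a, d, x, y, z}.
FOLLOW(Q) includes $ since Q is the start symbol.
FOLLOW(S): in U->S a, S is followed by a with FIRST {a}. Thus FOLLOW(S) = {a}.
FOLLOW(Q'): in S->d a Q' Q' (occurrence 1), Q' is followed by Q' with FIRST {λ}; in S->d a Q' Q' (occurrence 1), the suffix after Q' is nullable, so FOLLOW(Q') ⊇ FOLLOW(S) = {a}; in S->d a Q' Q' (occurrence 2), the suffix after Q' is empty, so FOLLOW(Q') ⊇ FOLLOW(S) = {a}. Thus FOLLOW(Q') = {a}.
FOLLOW(Q): in Q->y a Q U, Q is followed by U with FIRST {a, d, x, y, z}; in S->Q, the suffix after Q is empty, so FOLLOW(Q) ⊇ FOLLOW(S) = {a}; in U->z x Q Q (occurrence 1), Q is followed by Q with FIRST {λ, y}; in U->z x Q Q (occurrence 1), the suffix after Q is nullable, so FOLLOW(Q) ⊇ FOLLOW(U) = {$, a, d, x, y, z}; in U->z x Q Q (occurrence 2), the suffix after Q is empty, so FOLLOW(Q) ⊇ FOLLOW(U) = {$, a, d, x, y, z}; in U->Q x z U, Q is followed by x z U with FIRST {x}. Thus FOLLOW(Q) = {$, a, d, x, y, z}.
FOLLOW(U): in Q->y a Q U, the suffix after U is empty, so FOLLOW(U) ⊇ FOLLOW(Q) = {$, a, d, x, y, z}; in U->Q x z U, the suffix after U is empty (adds nothing new). Thus FOLLOW(U) = {$, a, d, x, y, z}.

{$, a, d, x, y, z}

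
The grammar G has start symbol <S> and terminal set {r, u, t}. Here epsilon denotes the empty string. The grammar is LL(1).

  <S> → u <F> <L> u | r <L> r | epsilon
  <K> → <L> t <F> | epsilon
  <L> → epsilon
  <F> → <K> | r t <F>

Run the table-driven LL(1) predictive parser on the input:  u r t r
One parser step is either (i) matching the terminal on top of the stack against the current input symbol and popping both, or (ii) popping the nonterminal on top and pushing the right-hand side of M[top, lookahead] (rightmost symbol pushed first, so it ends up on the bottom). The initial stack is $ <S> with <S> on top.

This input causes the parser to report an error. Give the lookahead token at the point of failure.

step 1: stack=$ <S>  input=u r t r $  — expand <S> → u <F> <L> u
step 2: stack=$ u <L> <F> u  input=u r t r $  — match u
step 3: stack=$ u <L> <F>  input=r t r $  — expand <F> → r t <F>
step 4: stack=$ u <L> <F> t r  input=r t r $  — match r
step 5: stack=$ u <L> <F> t  input=t r $  — match t
step 6: stack=$ u <L> <F>  input=r $  — expand <F> → r t <F>
step 7: stack=$ u <L> <F> t r  input=r $  — match r
step 8: stack=$ u <L> <F> t  input=$  — error: top is terminal t but lookahead is $

$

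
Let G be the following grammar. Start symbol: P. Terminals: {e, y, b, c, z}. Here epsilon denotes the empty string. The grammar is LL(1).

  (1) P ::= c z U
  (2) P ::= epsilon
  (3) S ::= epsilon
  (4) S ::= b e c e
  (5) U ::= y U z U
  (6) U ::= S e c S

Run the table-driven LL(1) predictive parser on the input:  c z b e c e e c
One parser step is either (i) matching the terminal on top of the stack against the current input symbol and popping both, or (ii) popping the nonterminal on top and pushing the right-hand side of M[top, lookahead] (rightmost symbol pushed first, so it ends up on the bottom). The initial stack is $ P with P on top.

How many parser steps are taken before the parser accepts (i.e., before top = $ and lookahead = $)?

      Stack            Input              Action
   1  $ P              c z b e c e e c $  expand P ::= c z U
   2  $ U z c          c z b e c e e c $  match c
   3  $ U z            z b e c e e c $    match z
   4  $ U              b e c e e c $      expand U ::= S e c S
   5  $ S c e S        b e c e e c $      expand S ::= b e c e
   6  $ S c e e c e b  b e c e e c $      match b
   7  $ S c e e c e    e c e e c $        match e
   8  $ S c e e c      c e e c $          match c
   9  $ S c e e        e e c $            match e
  10  $ S c e          e c $              match e
  11  $ S c            c $                match c
  12  $ S              $                  expand S ::= epsilon
Accept reached after 12 steps.

12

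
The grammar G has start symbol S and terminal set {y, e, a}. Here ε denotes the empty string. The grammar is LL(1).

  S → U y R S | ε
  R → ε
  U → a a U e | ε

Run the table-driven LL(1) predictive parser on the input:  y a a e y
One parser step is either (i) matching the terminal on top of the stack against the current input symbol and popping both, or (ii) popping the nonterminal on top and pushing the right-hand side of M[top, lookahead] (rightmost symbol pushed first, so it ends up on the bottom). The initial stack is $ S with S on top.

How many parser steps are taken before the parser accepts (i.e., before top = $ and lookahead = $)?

step 1: stack=$ S  input=y a a e y $  — expand S → U y R S
step 2: stack=$ S R y U  input=y a a e y $  — expand U → ε
step 3: stack=$ S R y  input=y a a e y $  — match y
step 4: stack=$ S R  input=a a e y $  — expand R → ε
step 5: stack=$ S  input=a a e y $  — expand S → U y R S
step 6: stack=$ S R y U  input=a a e y $  — expand U → a a U e
step 7: stack=$ S R y e U a a  input=a a e y $  — match a
step 8: stack=$ S R y e U a  input=a e y $  — match a
step 9: stack=$ S R y e U  input=e y $  — expand U → ε
step 10: stack=$ S R y e  input=e y $  — match e
step 11: stack=$ S R y  input=y $  — match y
step 12: stack=$ S R  input=$  — expand R → ε
step 13: stack=$ S  input=$  — expand S → ε
Accept reached after 13 steps.

13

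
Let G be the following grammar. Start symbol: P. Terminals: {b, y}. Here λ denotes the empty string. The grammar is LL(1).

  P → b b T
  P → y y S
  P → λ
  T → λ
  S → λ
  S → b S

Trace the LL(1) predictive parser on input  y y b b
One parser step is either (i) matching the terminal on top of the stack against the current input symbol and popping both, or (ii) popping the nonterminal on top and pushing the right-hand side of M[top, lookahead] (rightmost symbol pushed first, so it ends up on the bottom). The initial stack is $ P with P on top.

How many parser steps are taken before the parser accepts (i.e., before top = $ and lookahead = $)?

8

     Stack    Input      Action
  1  $ P      y y b b $  expand P → y y S
  2  $ S y y  y y b b $  match y
  3  $ S y    y b b $    match y
  4  $ S      b b $      expand S → b S
  5  $ S b    b b $      match b
  6  $ S      b $        expand S → b S
  7  $ S b    b $        match b
  8  $ S      $          expand S → λ
Accept reached after 8 steps.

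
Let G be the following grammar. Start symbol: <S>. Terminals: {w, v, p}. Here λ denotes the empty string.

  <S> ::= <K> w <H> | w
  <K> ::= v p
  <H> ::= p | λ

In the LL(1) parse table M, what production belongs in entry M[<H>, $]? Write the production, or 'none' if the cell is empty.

<H> ::= λ

FIRST(<K>) = {v}
FIRST(<H>) = {λ, p}
FIRST(<S>) = {v, w}  (via <K> w <H>)
FOLLOW(<S>) includes $ since <S> is the start symbol.
FOLLOW(<S>): <S> appears on no right-hand side. Thus FOLLOW(<S>) = {$}.
FOLLOW(<H>): in <S>::=<K> w <H>, the suffix after <H> is empty, so FOLLOW(<H>) ⊇ FOLLOW(<S>) = {$}. Thus FOLLOW(<H>) = {$}.
For <H> ::= p: FIRST(p) = {p}, so it goes in M[<H>, t] for t ∈ {p}.
For <H> ::= λ: FIRST(λ) = {λ}, so it goes in M[<H>, t] for t ∈ {}; since λ ∈ FIRST, also for every t ∈ FOLLOW(<H>) = {$}.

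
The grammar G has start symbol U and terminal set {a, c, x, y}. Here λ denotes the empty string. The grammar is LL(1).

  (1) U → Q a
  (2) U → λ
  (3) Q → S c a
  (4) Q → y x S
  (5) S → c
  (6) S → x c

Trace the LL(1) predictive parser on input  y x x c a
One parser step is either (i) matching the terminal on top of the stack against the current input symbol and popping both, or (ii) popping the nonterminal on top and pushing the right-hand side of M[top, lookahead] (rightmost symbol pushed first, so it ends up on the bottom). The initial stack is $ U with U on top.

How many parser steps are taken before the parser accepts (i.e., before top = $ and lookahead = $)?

     Stack      Input        Action
  1  $ U        y x x c a $  expand U → Q a
  2  $ a Q      y x x c a $  expand Q → y x S
  3  $ a S x y  y x x c a $  match y
  4  $ a S x    x x c a $    match x
  5  $ a S      x c a $      expand S → x c
  6  $ a c x    x c a $      match x
  7  $ a c      c a $        match c
  8  $ a        a $          match a
Accept reached after 8 steps.

8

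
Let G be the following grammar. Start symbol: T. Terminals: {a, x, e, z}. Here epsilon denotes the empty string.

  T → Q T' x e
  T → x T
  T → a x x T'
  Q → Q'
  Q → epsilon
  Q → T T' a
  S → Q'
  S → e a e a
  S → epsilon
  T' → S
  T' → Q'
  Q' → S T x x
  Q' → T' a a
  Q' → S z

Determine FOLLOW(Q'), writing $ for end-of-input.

{$, a, e, x, z}

FIRST(T): from T→Q T' x e we get {a, e, x, z}; from T→x T we get {x}; from T→a x x T' we get {a}. So FIRST(T) = {a, e, x, z}.
FIRST(Q): from Q→Q' we get {a, e, x, z}; from Q→epsilon we get {epsilon}; from Q→T T' a we get {a, e, x, z}. So FIRST(Q) = {epsilon, a, e, x, z}.
FIRST(S): from S→Q' we get {a, e, x, z}; from S→e a e a we get {e}; from S→epsilon we get {epsilon}. So FIRST(S) = {epsilon, a, e, x, z}.
FIRST(T'): from T'→S we get {epsilon, a, e, x, z}; from T'→Q' we get {a, e, x, z}. So FIRST(T') = {epsilon, a, e, x, z}.
FIRST(Q'): from Q'→S T x x we get {a, e, x, z}; from Q'→T' a a we get {a, e, x, z}; from Q'→S z we get {a, e, x, z}. So FIRST(Q') = {a, e, x, z}.
FOLLOW(T) includes $ since T is the start symbol.
FOLLOW(T): in T→x T, the suffix after T is empty (adds nothing new); in Q→T T' a, T is followed by T' a with FIRST {a, e, x, z}; in Q'→S T x x, T is followed by x x with FIRST {x}. Thus FOLLOW(T) = {$, a, e, x, z}.
FOLLOW(Q): in T→Q T' x e, Q is followed by T' x e with FIRST {a, e, x, z}. Thus FOLLOW(Q) = {a, e, x, z}.
FOLLOW(T'): in T→Q T' x e, T' is followed by x e with FIRST {x}; in T→a x x T', the suffix after T' is empty, so FOLLOW(T') ⊇ FOLLOW(T) = {$, a, e, x, z}; in Q→T T' a, T' is followed by a with FIRST {a}; in Q'→T' a a, T' is followed by a a with FIRST {a}. Thus FOLLOW(T') = {$, a, e, x, z}.
FOLLOW(S): in T'→S, the suffix after S is empty, so FOLLOW(S) ⊇ FOLLOW(T') = {$, a, e, x, z}; in Q'→S T x x, S is followed by T x x with FIRST {a, e, x, z}; in Q'→S z, S is followed by z with FIRST {z}. Thus FOLLOW(S) = {$, a, e, x, z}.
FOLLOW(Q'): in Q→Q', the suffix after Q' is empty, so FOLLOW(Q') ⊇ FOLLOW(Q) = {a, e, x, z}; in S→Q', the suffix after Q' is empty, so FOLLOW(Q') ⊇ FOLLOW(S) = {$, a, e, x, z}; in T'→Q', the suffix after Q' is empty, so FOLLOW(Q') ⊇ FOLLOW(T') = {$, a, e, x, z}. Thus FOLLOW(Q') = {$, a, e, x, z}.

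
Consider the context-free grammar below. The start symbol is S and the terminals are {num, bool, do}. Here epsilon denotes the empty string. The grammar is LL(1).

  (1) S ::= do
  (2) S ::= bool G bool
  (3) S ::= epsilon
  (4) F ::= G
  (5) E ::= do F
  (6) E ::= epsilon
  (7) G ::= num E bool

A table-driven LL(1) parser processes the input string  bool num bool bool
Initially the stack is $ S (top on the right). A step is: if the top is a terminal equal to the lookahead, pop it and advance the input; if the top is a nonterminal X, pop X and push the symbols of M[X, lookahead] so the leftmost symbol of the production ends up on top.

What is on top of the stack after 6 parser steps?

     Stack              Input                 Action
  1  $ S                bool num bool bool $  expand S ::= bool G bool
  2  $ bool G bool      bool num bool bool $  match bool
  3  $ bool G           num bool bool $       expand G ::= num E bool
  4  $ bool bool E num  num bool bool $       match num
  5  $ bool bool E      bool bool $           expand E ::= epsilon
  6  $ bool bool        bool bool $           match bool
Stack after step 6: $ bool (top = bool).

bool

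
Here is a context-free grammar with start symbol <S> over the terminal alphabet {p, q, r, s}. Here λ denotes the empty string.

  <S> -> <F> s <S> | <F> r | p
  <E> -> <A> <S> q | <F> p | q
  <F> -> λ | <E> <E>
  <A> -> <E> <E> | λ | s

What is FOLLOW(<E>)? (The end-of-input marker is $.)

{p, q, r, s}

FIRST(<S>): from <S>-><F> s <S> we get {p, q, r, s}; from <S>-><F> r we get {p, q, r, s}; from <S>->p we get {p}. So FIRST(<S>) = {p, q, r, s}.
FIRST(<E>): from <E>-><A> <S> q we get {p, q, r, s}; from <E>-><F> p we get {p, q, r, s}; from <E>->q we get {q}. So FIRST(<E>) = {p, q, r, s}.
FIRST(<F>): from <F>->λ we get {λ}; from <F>-><E> <E> we get {p, q, r, s}. So FIRST(<F>) = {λ, p, q, r, s}.
FIRST(<A>): from <A>-><E> <E> we get {p, q, r, s}; from <A>->λ we get {λ}; from <A>->s we get {s}. So FIRST(<A>) = {λ, p, q, r, s}.
FOLLOW(<S>) includes $ since <S> is the start symbol.
FOLLOW(<S>): in <S>-><F> s <S>, the suffix after <S> is empty (adds nothing new); in <E>-><A> <S> q, <S> is followed by q with FIRST {q}. Thus FOLLOW(<S>) = {$, q}.
FOLLOW(<F>): in <S>-><F> s <S>, <F> is followed by s <S> with FIRST {s}; in <S>-><F> r, <F> is followed by r with FIRST {r}; in <E>-><F> p, <F> is followed by p with FIRST {p}. Thus FOLLOW(<F>) = {p, r, s}.
FOLLOW(<A>): in <E>-><A> <S> q, <A> is followed by <S> q with FIRST {p, q, r, s}. Thus FOLLOW(<A>) = {p, q, r, s}.
FOLLOW(<E>): in <F>-><E> <E> (occurrence 1), <E> is followed by <E> with FIRST {p, q, r, s}; in <F>-><E> <E> (occurrence 2), the suffix after <E> is empty, so FOLLOW(<E>) ⊇ FOLLOW(<F>) = {p, r, s}; in <A>-><E> <E> (occurrence 1), <E> is followed by <E> with FIRST {p, q, r, s}; in <A>-><E> <E> (occurrence 2), the suffix after <E> is empty, so FOLLOW(<E>) ⊇ FOLLOW(<A>) = {p, q, r, s}. Thus FOLLOW(<E>) = {p, q, r, s}.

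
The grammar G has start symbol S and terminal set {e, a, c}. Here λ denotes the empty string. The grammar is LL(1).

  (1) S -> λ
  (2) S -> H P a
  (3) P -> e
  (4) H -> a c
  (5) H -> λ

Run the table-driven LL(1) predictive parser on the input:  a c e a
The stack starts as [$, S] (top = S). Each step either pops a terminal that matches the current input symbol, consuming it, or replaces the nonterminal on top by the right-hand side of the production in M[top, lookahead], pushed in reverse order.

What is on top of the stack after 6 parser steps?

a

     Stack      Input      Action
  1  $ S        a c e a $  expand S -> H P a
  2  $ a P H    a c e a $  expand H -> a c
  3  $ a P c a  a c e a $  match a
  4  $ a P c    c e a $    match c
  5  $ a P      e a $      expand P -> e
  6  $ a e      e a $      match e
Stack after step 6: $ a (top = a).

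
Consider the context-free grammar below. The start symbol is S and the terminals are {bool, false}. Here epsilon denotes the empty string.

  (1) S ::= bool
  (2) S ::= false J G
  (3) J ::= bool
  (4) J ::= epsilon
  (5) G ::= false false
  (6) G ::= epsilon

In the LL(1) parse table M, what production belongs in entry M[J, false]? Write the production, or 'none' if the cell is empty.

FIRST(S) = {bool, false}
FIRST(J) = {epsilon, bool}
FIRST(G) = {epsilon, false}
FOLLOW(S) includes $ since S is the start symbol.
FOLLOW(S): S appears on no right-hand side. Thus FOLLOW(S) = {$}.
FOLLOW(J): in S::=false J G, J is followed by G with FIRST {epsilon, false}; in S::=false J G, the suffix after J is nullable, so FOLLOW(J) ⊇ FOLLOW(S) = {$}. Thus FOLLOW(J) = {$, false}.
For J ::= bool: FIRST(bool) = {bool}, so it goes in M[J, t] for t ∈ {bool}.
For J ::= epsilon: FIRST(epsilon) = {epsilon}, so it goes in M[J, t] for t ∈ {}; since epsilon ∈ FIRST, also for every t ∈ FOLLOW(J) = {$, false}.

J ::= epsilon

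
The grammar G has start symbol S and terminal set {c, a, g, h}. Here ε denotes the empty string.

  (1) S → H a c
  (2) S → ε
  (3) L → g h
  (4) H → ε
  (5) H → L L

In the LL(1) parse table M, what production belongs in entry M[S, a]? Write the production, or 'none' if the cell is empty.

S → H a c

FIRST(L): from L→g h we get {g}. So FIRST(L) = {g}.
FIRST(H): from H→ε we get {ε}; from H→L L we get {g}. So FIRST(H) = {ε, g}.
FIRST(S): from S→H a c we get {a, g}; from S→ε we get {ε}. So FIRST(S) = {ε, a, g}.
FOLLOW(S) includes $ since S is the start symbol.
FOLLOW(S): S appears on no right-hand side. Thus FOLLOW(S) = {$}.
For S → H a c: FIRST(H a c) = {a, g}, so it goes in M[S, t] for t ∈ {a, g}.
For S → ε: FIRST(ε) = {ε}, so it goes in M[S, t] for t ∈ {}; since ε ∈ FIRST, also for every t ∈ FOLLOW(S) = {$}.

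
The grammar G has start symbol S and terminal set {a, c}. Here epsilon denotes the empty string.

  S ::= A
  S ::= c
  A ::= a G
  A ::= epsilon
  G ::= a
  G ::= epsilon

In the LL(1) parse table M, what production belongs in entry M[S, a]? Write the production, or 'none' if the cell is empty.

FIRST(A): from A::=a G we get {a}; from A::=epsilon we get {epsilon}. So FIRST(A) = {epsilon, a}.
FIRST(G): from G::=a we get {a}; from G::=epsilon we get {epsilon}. So FIRST(G) = {epsilon, a}.
FIRST(S): from S::=A we get {epsilon, a}; from S::=c we get {c}. So FIRST(S) = {epsilon, a, c}.
FOLLOW(S) includes $ since S is the start symbol.
FOLLOW(S): S appears on no right-hand side. Thus FOLLOW(S) = {$}.
For S ::= A: FIRST(A) = {epsilon, a}, so it goes in M[S, t] for t ∈ {a}; since epsilon ∈ FIRST, also for every t ∈ FOLLOW(S) = {$}.
For S ::= c: FIRST(c) = {c}, so it goes in M[S, t] for t ∈ {c}.

S ::= A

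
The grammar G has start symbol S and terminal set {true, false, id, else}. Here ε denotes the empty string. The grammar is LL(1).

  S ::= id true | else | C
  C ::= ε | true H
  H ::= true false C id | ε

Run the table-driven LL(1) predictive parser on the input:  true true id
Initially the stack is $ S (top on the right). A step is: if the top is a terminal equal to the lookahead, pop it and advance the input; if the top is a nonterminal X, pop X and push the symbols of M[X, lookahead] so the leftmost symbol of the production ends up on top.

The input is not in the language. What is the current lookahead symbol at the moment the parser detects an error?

step 1: stack=$ S  input=true true id $  — expand S ::= C
step 2: stack=$ C  input=true true id $  — expand C ::= true H
step 3: stack=$ H true  input=true true id $  — match true
step 4: stack=$ H  input=true id $  — expand H ::= true false C id
step 5: stack=$ id C false true  input=true id $  — match true
step 6: stack=$ id C false  input=id $  — error: top is terminal false but lookahead is id

id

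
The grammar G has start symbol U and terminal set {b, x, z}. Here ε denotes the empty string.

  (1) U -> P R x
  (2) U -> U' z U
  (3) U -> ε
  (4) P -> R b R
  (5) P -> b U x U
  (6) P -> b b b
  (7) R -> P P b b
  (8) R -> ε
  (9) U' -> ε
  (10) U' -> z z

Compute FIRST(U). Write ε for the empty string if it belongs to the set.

FIRST(U') = {ε, z}
FIRST(U) = {ε, b, z}  (via P R x, U' z U)
FIRST(P) = {b}  (via R b R)
FIRST(R) = {ε, b}  (via P P b b)

{ε, b, z}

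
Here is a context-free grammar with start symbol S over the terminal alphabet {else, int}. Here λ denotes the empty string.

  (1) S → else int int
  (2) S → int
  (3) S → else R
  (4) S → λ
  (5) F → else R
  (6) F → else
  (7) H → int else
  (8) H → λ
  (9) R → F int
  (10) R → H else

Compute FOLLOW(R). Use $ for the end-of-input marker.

FIRST(S): from S→else int int we get {else}; from S→int we get {int}; from S→else R we get {else}; from S→λ we get {λ}. So FIRST(S) = {λ, else, int}.
FIRST(F): from F→else R we get {else}; from F→else we get {else}. So FIRST(F) = {else}.
FIRST(H): from H→int else we get {int}; from H→λ we get {λ}. So FIRST(H) = {λ, int}.
FIRST(R): from R→F int we get {else}; from R→H else we get {else, int}. So FIRST(R) = {else, int}.
FOLLOW(S) includes $ since S is the start symbol.
FOLLOW(S): S appears on no right-hand side. Thus FOLLOW(S) = {$}.
FOLLOW(F): in R→F int, F is followed by int with FIRST {int}. Thus FOLLOW(F) = {int}.
FOLLOW(H): in R→H else, H is followed by else with FIRST {else}. Thus FOLLOW(H) = {else}.
FOLLOW(R): in S→else R, the suffix after R is empty, so FOLLOW(R) ⊇ FOLLOW(S) = {$}; in F→else R, the suffix after R is empty, so FOLLOW(R) ⊇ FOLLOW(F) = {int}. Thus FOLLOW(R) = {$, int}.

{$, int}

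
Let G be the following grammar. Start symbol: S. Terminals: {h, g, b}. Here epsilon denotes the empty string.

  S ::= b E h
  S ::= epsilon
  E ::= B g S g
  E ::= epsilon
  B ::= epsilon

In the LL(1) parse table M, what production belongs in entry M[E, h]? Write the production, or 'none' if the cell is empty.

FIRST(S) = {epsilon, b}
FIRST(B) = {epsilon}
FIRST(E) = {epsilon, g}  (via B g S g)
FOLLOW(S) includes $ since S is the start symbol.
FOLLOW(E): in S::=b E h, E is followed by h with FIRST {h}. Thus FOLLOW(E) = {h}.
For E ::= B g S g: FIRST(B g S g) = {g}, so it goes in M[E, t] for t ∈ {g}.
For E ::= epsilon: FIRST(epsilon) = {epsilon}, so it goes in M[E, t] for t ∈ {}; since epsilon ∈ FIRST, also for every t ∈ FOLLOW(E) = {h}.

E ::= epsilon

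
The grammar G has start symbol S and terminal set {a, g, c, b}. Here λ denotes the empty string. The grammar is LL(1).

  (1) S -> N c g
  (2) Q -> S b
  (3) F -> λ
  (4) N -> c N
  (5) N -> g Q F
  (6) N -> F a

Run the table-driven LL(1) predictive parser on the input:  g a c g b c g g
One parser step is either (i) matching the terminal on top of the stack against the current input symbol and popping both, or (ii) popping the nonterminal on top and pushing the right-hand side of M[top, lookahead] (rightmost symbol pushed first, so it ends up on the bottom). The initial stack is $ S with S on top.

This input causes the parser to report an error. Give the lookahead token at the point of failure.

step 1: stack=$ S  input=g a c g b c g g $  — expand S -> N c g
step 2: stack=$ g c N  input=g a c g b c g g $  — expand N -> g Q F
step 3: stack=$ g c F Q g  input=g a c g b c g g $  — match g
step 4: stack=$ g c F Q  input=a c g b c g g $  — expand Q -> S b
step 5: stack=$ g c F b S  input=a c g b c g g $  — expand S -> N c g
step 6: stack=$ g c F b g c N  input=a c g b c g g $  — expand N -> F a
step 7: stack=$ g c F b g c a F  input=a c g b c g g $  — expand F -> λ
step 8: stack=$ g c F b g c a  input=a c g b c g g $  — match a
step 9: stack=$ g c F b g c  input=c g b c g g $  — match c
step 10: stack=$ g c F b g  input=g b c g g $  — match g
step 11: stack=$ g c F b  input=b c g g $  — match b
step 12: stack=$ g c F  input=c g g $  — expand F -> λ
step 13: stack=$ g c  input=c g g $  — match c
step 14: stack=$ g  input=g g $  — match g
step 15: stack=$  input=g $  — error: stack empty but input remains

g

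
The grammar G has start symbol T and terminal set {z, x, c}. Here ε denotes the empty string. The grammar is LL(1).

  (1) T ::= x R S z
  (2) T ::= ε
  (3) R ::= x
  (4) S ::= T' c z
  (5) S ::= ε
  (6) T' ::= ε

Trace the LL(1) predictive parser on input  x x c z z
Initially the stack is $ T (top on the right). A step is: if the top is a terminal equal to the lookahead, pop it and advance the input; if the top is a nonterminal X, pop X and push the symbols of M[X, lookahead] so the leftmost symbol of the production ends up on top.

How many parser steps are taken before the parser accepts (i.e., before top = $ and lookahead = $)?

step 1: stack=$ T  input=x x c z z $  — expand T ::= x R S z
step 2: stack=$ z S R x  input=x x c z z $  — match x
step 3: stack=$ z S R  input=x c z z $  — expand R ::= x
step 4: stack=$ z S x  input=x c z z $  — match x
step 5: stack=$ z S  input=c z z $  — expand S ::= T' c z
step 6: stack=$ z z c T'  input=c z z $  — expand T' ::= ε
step 7: stack=$ z z c  input=c z z $  — match c
step 8: stack=$ z z  input=z z $  — match z
step 9: stack=$ z  input=z $  — match z
Accept reached after 9 steps.

9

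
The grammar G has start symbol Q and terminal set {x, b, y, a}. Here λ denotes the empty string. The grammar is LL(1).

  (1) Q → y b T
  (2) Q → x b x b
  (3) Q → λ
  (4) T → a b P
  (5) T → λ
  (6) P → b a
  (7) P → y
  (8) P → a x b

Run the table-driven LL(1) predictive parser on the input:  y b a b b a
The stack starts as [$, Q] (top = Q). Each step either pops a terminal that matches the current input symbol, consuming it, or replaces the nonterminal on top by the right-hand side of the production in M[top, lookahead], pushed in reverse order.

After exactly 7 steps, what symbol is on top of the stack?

b

step 1: stack=$ Q  input=y b a b b a $  — expand Q → y b T
step 2: stack=$ T b y  input=y b a b b a $  — match y
step 3: stack=$ T b  input=b a b b a $  — match b
step 4: stack=$ T  input=a b b a $  — expand T → a b P
step 5: stack=$ P b a  input=a b b a $  — match a
step 6: stack=$ P b  input=b b a $  — match b
step 7: stack=$ P  input=b a $  — expand P → b a
Stack after step 7: $ a b (top = b).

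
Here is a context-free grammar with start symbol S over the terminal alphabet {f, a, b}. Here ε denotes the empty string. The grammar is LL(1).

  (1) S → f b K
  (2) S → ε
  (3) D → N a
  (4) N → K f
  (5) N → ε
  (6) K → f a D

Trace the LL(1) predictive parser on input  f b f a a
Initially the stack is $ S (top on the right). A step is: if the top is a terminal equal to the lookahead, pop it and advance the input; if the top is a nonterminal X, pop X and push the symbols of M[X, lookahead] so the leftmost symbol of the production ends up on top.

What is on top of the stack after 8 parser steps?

a

step 1: stack=$ S  input=f b f a a $  — expand S → f b K
step 2: stack=$ K b f  input=f b f a a $  — match f
step 3: stack=$ K b  input=b f a a $  — match b
step 4: stack=$ K  input=f a a $  — expand K → f a D
step 5: stack=$ D a f  input=f a a $  — match f
step 6: stack=$ D a  input=a a $  — match a
step 7: stack=$ D  input=a $  — expand D → N a
step 8: stack=$ a N  input=a $  — expand N → ε
Stack after step 8: $ a (top = a).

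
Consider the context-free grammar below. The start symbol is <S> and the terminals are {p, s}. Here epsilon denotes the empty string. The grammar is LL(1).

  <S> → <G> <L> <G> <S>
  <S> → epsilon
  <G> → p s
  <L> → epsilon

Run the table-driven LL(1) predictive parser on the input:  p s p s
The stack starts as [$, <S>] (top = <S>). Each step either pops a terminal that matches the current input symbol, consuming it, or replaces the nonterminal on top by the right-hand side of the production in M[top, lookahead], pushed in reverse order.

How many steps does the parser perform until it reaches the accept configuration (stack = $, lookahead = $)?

     Stack              Input      Action
  1  $ <S>              p s p s $  expand <S> → <G> <L> <G> <S>
  2  $ <S> <G> <L> <G>  p s p s $  expand <G> → p s
  3  $ <S> <G> <L> s p  p s p s $  match p
  4  $ <S> <G> <L> s    s p s $    match s
  5  $ <S> <G> <L>      p s $      expand <L> → epsilon
  6  $ <S> <G>          p s $      expand <G> → p s
  7  $ <S> s p          p s $      match p
  8  $ <S> s            s $        match s
  9  $ <S>              $          expand <S> → epsilon
Accept reached after 9 steps.

9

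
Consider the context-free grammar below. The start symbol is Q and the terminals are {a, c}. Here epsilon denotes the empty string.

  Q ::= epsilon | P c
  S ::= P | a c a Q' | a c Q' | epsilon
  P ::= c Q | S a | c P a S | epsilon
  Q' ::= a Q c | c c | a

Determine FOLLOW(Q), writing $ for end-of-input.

{$, a, c}

FIRST(Q') = {a, c}
FIRST(Q) = {epsilon, a, c}  (via P c)
FIRST(S) = {epsilon, a, c}  (via P)
FIRST(P) = {epsilon, a, c}  (via S a)
FOLLOW(Q) includes $ since Q is the start symbol.
FOLLOW(Q): in P::=c Q, the suffix after Q is empty, so FOLLOW(Q) ⊇ FOLLOW(P) = {a, c}; in Q'::=a Q c, Q is followed by c with FIRST {c}. Thus FOLLOW(Q) = {$, a, c}.
FOLLOW(S): in P::=S a, S is followed by a with FIRST {a}; in P::=c P a S, the suffix after S is empty, so FOLLOW(S) ⊇ FOLLOW(P) = {a, c}. Thus FOLLOW(S) = {a, c}.
FOLLOW(P): in Q::=P c, P is followed by c with FIRST {c}; in S::=P, the suffix after P is empty, so FOLLOW(P) ⊇ FOLLOW(S) = {a, c}; in P::=c P a S, P is followed by a S with FIRST {a}. Thus FOLLOW(P) = {a, c}.
FOLLOW(Q'): in S::=a c a Q', the suffix after Q' is empty, so FOLLOW(Q') ⊇ FOLLOW(S) = {a, c}; in S::=a c Q', the suffix after Q' is empty, so FOLLOW(Q') ⊇ FOLLOW(S) = {a, c}. Thus FOLLOW(Q') = {a, c}.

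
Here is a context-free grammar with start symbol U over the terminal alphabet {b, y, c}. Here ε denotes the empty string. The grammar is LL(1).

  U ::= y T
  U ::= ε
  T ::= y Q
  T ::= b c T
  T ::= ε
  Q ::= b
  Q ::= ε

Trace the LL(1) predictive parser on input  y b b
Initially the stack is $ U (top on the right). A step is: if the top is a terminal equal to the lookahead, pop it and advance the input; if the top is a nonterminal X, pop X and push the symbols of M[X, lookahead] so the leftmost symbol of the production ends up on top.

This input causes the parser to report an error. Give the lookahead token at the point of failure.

step 1: stack=$ U  input=y b b $  — expand U ::= y T
step 2: stack=$ T y  input=y b b $  — match y
step 3: stack=$ T  input=b b $  — expand T ::= b c T
step 4: stack=$ T c b  input=b b $  — match b
step 5: stack=$ T c  input=b $  — error: top is terminal c but lookahead is b

b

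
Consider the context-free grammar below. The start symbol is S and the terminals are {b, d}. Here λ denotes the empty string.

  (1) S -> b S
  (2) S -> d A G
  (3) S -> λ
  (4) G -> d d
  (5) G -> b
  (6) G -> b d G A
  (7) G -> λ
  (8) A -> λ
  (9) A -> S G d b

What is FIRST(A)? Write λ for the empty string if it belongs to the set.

{λ, b, d}

FIRST(S): from S->b S we get {b}; from S->d A G we get {d}; from S->λ we get {λ}. So FIRST(S) = {λ, b, d}.
FIRST(G): from G->d d we get {d}; from G->b we get {b}; from G->b d G A we get {b}; from G->λ we get {λ}. So FIRST(G) = {λ, b, d}.
FIRST(A): from A->λ we get {λ}; from A->S G d b we get {b, d}. So FIRST(A) = {λ, b, d}.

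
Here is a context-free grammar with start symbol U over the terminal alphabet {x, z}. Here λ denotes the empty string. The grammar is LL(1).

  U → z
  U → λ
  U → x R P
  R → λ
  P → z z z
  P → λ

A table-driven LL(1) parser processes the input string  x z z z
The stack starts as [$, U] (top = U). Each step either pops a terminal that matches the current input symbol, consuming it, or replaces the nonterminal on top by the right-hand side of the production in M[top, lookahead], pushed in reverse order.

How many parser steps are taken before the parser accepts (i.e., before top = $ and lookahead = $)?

7

step 1: stack=$ U  input=x z z z $  — expand U → x R P
step 2: stack=$ P R x  input=x z z z $  — match x
step 3: stack=$ P R  input=z z z $  — expand R → λ
step 4: stack=$ P  input=z z z $  — expand P → z z z
step 5: stack=$ z z z  input=z z z $  — match z
step 6: stack=$ z z  input=z z $  — match z
step 7: stack=$ z  input=z $  — match z
Accept reached after 7 steps.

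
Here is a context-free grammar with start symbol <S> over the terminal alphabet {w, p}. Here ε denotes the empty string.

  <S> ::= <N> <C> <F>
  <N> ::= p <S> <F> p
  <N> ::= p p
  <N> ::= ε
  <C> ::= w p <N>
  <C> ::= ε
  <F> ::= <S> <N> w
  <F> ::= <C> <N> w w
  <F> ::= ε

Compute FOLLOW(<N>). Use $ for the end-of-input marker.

{$, p, w}

FIRST(<N>) = {ε, p}
FIRST(<C>) = {ε, w}
FIRST(<S>) = {ε, p, w}  (via <N> <C> <F>)
FIRST(<F>) = {ε, p, w}  (via <S> <N> w, <C> <N> w w)
FOLLOW(<S>) includes $ since <S> is the start symbol.
FOLLOW(<S>): in <N>::=p <S> <F> p, <S> is followed by <F> p with FIRST {p, w}; in <F>::=<S> <N> w, <S> is followed by <N> w with FIRST {p, w}. Thus FOLLOW(<S>) = {$, p, w}.
FOLLOW(<C>): in <S>::=<N> <C> <F>, <C> is followed by <F> with FIRST {ε, p, w}; in <S>::=<N> <C> <F>, the suffix after <C> is nullable, so FOLLOW(<C>) ⊇ FOLLOW(<S>) = {$, p, w}; in <F>::=<C> <N> w w, <C> is followed by <N> w w with FIRST {p, w}. Thus FOLLOW(<C>) = {$, p, w}.
FOLLOW(<N>): in <S>::=<N> <C> <F>, <N> is followed by <C> <F> with FIRST {ε, p, w}; in <S>::=<N> <C> <F>, the suffix after <N> is nullable, so FOLLOW(<N>) ⊇ FOLLOW(<S>) = {$, p, w}; in <C>::=w p <N>, the suffix after <N> is empty, so FOLLOW(<N>) ⊇ FOLLOW(<C>) = {$, p, w}; in <F>::=<S> <N> w, <N> is followed by w with FIRST {w}; in <F>::=<C> <N> w w, <N> is followed by w w with FIRST {w}. Thus FOLLOW(<N>) = {$, p, w}.
FOLLOW(<F>): in <S>::=<N> <C> <F>, the suffix after <F> is empty, so FOLLOW(<F>) ⊇ FOLLOW(<S>) = {$, p, w}; in <N>::=p <S> <F> p, <F> is followed by p with FIRST {p}. Thus FOLLOW(<F>) = {$, p, w}.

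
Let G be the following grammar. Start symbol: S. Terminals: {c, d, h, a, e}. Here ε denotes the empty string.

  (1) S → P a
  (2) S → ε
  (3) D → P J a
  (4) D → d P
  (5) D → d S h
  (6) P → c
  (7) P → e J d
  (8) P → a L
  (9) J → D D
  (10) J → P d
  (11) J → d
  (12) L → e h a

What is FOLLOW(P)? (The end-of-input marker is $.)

{a, c, d, e}

FIRST(P) = {a, c, e}
FIRST(L) = {e}
FIRST(S) = {ε, a, c, e}  (via P a)
FIRST(D) = {a, c, d, e}  (via P J a)
FIRST(J) = {a, c, d, e}  (via D D, P d)
FOLLOW(S) includes $ since S is the start symbol.
FOLLOW(S): in D→d S h, S is followed by h with FIRST {h}. Thus FOLLOW(S) = {$, h}.
FOLLOW(J): in D→P J a, J is followed by a with FIRST {a}; in P→e J d, J is followed by d with FIRST {d}. Thus FOLLOW(J) = {a, d}.
FOLLOW(D): in J→D D (occurrence 1), D is followed by D with FIRST {a, c, d, e}; in J→D D (occurrence 2), the suffix after D is empty, so FOLLOW(D) ⊇ FOLLOW(J) = {a, d}. Thus FOLLOW(D) = {a, c, d, e}.
FOLLOW(P): in S→P a, P is followed by a with FIRST {a}; in D→P J a, P is followed by J a with FIRST {a, c, d, e}; in D→d P, the suffix after P is empty, so FOLLOW(P) ⊇ FOLLOW(D) = {a, c, d, e}; in J→P d, P is followed by d with FIRST {d}. Thus FOLLOW(P) = {a, c, d, e}.
FOLLOW(L): in P→a L, the suffix after L is empty, so FOLLOW(L) ⊇ FOLLOW(P) = {a, c, d, e}. Thus FOLLOW(L) = {a, c, d, e}.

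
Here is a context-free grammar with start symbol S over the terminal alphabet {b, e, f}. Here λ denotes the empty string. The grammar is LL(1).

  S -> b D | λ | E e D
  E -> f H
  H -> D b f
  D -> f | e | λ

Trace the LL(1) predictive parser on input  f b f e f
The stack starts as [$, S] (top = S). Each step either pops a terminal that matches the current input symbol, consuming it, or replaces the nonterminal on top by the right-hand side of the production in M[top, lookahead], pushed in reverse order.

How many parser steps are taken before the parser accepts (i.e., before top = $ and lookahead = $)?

      Stack        Input        Action
   1  $ S          f b f e f $  expand S -> E e D
   2  $ D e E      f b f e f $  expand E -> f H
   3  $ D e H f    f b f e f $  match f
   4  $ D e H      b f e f $    expand H -> D b f
   5  $ D e f b D  b f e f $    expand D -> λ
   6  $ D e f b    b f e f $    match b
   7  $ D e f      f e f $      match f
   8  $ D e        e f $        match e
   9  $ D          f $          expand D -> f
  10  $ f          f $          match f
Accept reached after 10 steps.

10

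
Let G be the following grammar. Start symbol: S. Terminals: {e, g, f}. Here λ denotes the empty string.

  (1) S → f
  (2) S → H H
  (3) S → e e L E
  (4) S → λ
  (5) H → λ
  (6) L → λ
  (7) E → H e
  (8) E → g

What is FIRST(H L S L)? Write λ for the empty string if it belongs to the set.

{λ, e, f}

FIRST(H): from H→λ we get {λ}. So FIRST(H) = {λ}.
FIRST(L): from L→λ we get {λ}. So FIRST(L) = {λ}.
FIRST(S): from S→f we get {f}; from S→H H we get {λ}; from S→e e L E we get {e}; from S→λ we get {λ}. So FIRST(S) = {λ, e, f}.
FIRST(E): from E→H e we get {e}; from E→g we get {g}. So FIRST(E) = {e, g}.
FIRST(H L S L): take FIRST of each symbol in turn, carrying on past any symbol whose FIRST contains λ; result {λ, e, f}.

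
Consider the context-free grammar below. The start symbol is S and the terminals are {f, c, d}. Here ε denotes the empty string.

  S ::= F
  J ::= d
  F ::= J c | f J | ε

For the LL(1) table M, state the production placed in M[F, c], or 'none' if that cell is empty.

FIRST(J): from J::=d we get {d}. So FIRST(J) = {d}.
FIRST(F): from F::=J c we get {d}; from F::=f J we get {f}; from F::=ε we get {ε}. So FIRST(F) = {ε, d, f}.
FIRST(S): from S::=F we get {ε, d, f}. So FIRST(S) = {ε, d, f}.
FOLLOW(S) includes $ since S is the start symbol.
FOLLOW(S): S appears on no right-hand side. Thus FOLLOW(S) = {$}.
FOLLOW(F): in S::=F, the suffix after F is empty, so FOLLOW(F) ⊇ FOLLOW(S) = {$}. Thus FOLLOW(F) = {$}.
For F ::= J c: FIRST(J c) = {d}, so it goes in M[F, t] for t ∈ {d}.
For F ::= f J: FIRST(f J) = {f}, so it goes in M[F, t] for t ∈ {f}.
For F ::= ε: FIRST(ε) = {ε}, so it goes in M[F, t] for t ∈ {}; since ε ∈ FIRST, also for every t ∈ FOLLOW(F) = {$}.
None of these place a production in M[F, c].

none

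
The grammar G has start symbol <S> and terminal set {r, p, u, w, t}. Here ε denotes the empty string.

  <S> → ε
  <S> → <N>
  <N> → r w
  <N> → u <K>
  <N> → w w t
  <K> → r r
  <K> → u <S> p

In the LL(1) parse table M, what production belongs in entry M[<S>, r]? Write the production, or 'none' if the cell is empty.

FIRST(<N>) = {r, u, w}
FIRST(<K>) = {r, u}
FIRST(<S>) = {ε, r, u, w}  (via <N>)
FOLLOW(<S>) includes $ since <S> is the start symbol.
FOLLOW(<S>): in <K>→u <S> p, <S> is followed by p with FIRST {p}. Thus FOLLOW(<S>) = {$, p}.
For <S> → ε: FIRST(ε) = {ε}, so it goes in M[<S>, t] for t ∈ {}; since ε ∈ FIRST, also for every t ∈ FOLLOW(<S>) = {$, p}.
For <S> → <N>: FIRST(<N>) = {r, u, w}, so it goes in M[<S>, t] for t ∈ {r, u, w}.

<S> → <N>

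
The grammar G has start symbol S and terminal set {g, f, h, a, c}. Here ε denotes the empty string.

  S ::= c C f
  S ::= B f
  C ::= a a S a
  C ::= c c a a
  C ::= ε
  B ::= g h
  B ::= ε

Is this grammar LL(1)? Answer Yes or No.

Yes

FIRST(S) = {c, f, g}
FIRST(C) = {ε, a, c}
FIRST(B) = {ε, g}
FOLLOW(S) = {$, a}
FOLLOW(C) = {f}
FOLLOW(B) = {f}
Each cell of M receives at most one production.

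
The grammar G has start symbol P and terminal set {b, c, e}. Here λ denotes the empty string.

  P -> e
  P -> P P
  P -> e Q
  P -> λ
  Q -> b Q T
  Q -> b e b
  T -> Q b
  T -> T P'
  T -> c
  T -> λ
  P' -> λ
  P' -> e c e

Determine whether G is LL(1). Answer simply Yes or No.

FIRST(P) = {λ, e}
FIRST(Q) = {b}
FIRST(T) = {λ, b, c, e}
FIRST(P') = {λ, e}
FOLLOW(P) = {$, e}
FOLLOW(Q) = {$, b, c, e}
FOLLOW(T) = {$, b, c, e}
FOLLOW(P') = {$, b, c, e}
Cell M[P, $] receives both P -> P P and P -> λ — the grammar is not LL(1).

No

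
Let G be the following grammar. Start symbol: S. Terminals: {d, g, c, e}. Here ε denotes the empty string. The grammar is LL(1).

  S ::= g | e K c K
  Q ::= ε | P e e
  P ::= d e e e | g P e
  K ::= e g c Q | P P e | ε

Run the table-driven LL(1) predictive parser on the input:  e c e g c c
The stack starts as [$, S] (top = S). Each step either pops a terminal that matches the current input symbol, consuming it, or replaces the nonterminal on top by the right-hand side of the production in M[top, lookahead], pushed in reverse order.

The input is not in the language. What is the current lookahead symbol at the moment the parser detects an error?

c

step 1: stack=$ S  input=e c e g c c $  — expand S ::= e K c K
step 2: stack=$ K c K e  input=e c e g c c $  — match e
step 3: stack=$ K c K  input=c e g c c $  — expand K ::= ε
step 4: stack=$ K c  input=c e g c c $  — match c
step 5: stack=$ K  input=e g c c $  — expand K ::= e g c Q
step 6: stack=$ Q c g e  input=e g c c $  — match e
step 7: stack=$ Q c g  input=g c c $  — match g
step 8: stack=$ Q c  input=c c $  — match c
step 9: stack=$ Q  input=c $  — expand Q ::= ε
step 10: stack=$  input=c $  — error: stack empty but input remains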